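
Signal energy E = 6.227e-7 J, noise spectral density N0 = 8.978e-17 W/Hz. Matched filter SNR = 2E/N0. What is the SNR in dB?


SNR_lin = 2 * 6.227e-7 / 8.978e-17 = 1.387e10
SNR_dB = 10*log10(1.387e10) = 101.4 dB

101.4 dB


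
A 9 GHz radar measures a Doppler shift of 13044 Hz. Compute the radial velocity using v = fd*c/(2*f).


v = 13044 * 3e8 / (2 * 9000000000.0) = 217.4 m/s

217.4 m/s


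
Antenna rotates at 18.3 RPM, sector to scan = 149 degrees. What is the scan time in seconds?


t = 149 / (18.3 * 360) * 60 = 1.36 s

1.36 s


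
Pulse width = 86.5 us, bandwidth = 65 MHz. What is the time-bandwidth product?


TBP = 86.5 * 65 = 5622.5

5622.5


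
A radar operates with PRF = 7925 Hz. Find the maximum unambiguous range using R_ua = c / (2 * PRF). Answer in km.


R_ua = 3e8 / (2 * 7925) = 18927.4 m = 18.9 km

18.9 km


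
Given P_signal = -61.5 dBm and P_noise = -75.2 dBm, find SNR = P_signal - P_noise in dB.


SNR = -61.5 - (-75.2) = 13.7 dB

13.7 dB


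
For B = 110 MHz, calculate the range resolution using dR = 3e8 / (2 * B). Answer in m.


dR = 3e8 / (2 * 110000000.0) = 1.36 m

1.36 m


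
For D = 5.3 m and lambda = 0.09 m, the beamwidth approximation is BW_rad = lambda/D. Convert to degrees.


BW_rad = 0.09 / 5.3 = 0.016981
BW_deg = 0.97 degrees

0.97 degrees


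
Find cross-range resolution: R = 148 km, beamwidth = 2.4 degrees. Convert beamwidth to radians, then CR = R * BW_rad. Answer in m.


BW_rad = 0.041887902
CR = 148000 * 0.041887902 = 6199.4 m

6199.4 m


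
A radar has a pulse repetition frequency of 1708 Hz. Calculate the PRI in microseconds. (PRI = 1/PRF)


PRI = 1/1708 = 0.0005854801 s = 585.5 us

585.5 us


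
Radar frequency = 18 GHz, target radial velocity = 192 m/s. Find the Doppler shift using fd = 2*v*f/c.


fd = 2 * 192 * 18000000000.0 / 3e8 = 23040.0 Hz

23040.0 Hz


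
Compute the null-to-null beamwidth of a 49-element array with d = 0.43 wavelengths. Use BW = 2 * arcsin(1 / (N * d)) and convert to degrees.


1/(N*d) = 1/(49*0.43) = 0.047461
BW = 2*arcsin(0.047461) = 5.4 degrees

5.4 degrees


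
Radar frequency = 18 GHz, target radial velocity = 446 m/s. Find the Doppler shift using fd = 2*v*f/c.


fd = 2 * 446 * 18000000000.0 / 3e8 = 53520.0 Hz

53520.0 Hz


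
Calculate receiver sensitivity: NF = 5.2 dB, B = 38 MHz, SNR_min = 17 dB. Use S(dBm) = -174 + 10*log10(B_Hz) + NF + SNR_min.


10*log10(38000000.0) = 75.8
S = -174 + 75.8 + 5.2 + 17 = -76.0 dBm

-76.0 dBm


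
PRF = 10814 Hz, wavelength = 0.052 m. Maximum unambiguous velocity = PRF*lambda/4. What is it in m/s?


V_ua = 10814 * 0.052 / 4 = 140.6 m/s

140.6 m/s


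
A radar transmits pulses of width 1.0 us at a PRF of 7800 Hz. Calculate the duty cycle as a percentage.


DC = 1.0e-6 * 7800 * 100 = 0.78%

0.78%


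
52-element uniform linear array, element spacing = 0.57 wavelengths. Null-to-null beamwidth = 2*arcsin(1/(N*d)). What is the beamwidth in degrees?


1/(N*d) = 1/(52*0.57) = 0.033738
BW = 2*arcsin(0.033738) = 3.9 degrees

3.9 degrees


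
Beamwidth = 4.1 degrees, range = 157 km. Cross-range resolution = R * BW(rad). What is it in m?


BW_rad = 0.071558499
CR = 157000 * 0.071558499 = 11234.7 m

11234.7 m


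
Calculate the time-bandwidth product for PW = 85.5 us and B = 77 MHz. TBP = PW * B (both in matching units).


TBP = 85.5 * 77 = 6583.5

6583.5


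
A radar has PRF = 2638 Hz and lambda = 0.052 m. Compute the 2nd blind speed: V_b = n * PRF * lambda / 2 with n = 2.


V_blind = 2 * 2638 * 0.052 / 2 = 137.2 m/s

137.2 m/s


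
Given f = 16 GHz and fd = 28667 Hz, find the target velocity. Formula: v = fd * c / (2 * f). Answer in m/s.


v = 28667 * 3e8 / (2 * 16000000000.0) = 268.8 m/s

268.8 m/s


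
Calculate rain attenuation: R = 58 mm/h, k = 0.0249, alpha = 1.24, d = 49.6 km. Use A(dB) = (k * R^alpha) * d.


gamma = 0.0249 * 58^1.24 = 3.826926 dB/km
A = 3.826926 * 49.6 = 189.82 dB

189.82 dB


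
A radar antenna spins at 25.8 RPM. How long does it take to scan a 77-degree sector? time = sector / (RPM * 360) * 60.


t = 77 / (25.8 * 360) * 60 = 0.5 s

0.5 s


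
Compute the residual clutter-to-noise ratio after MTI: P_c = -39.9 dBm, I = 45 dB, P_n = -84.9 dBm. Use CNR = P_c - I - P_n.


CNR = -39.9 - 45 - (-84.9) = 0.0 dB

0.0 dB


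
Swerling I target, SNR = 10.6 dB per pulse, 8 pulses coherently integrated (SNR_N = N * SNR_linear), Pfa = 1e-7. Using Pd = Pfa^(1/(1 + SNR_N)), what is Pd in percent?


SNR_lin = 10^(10.6/10) = 11.48154
SNR_N = 8 * 11.48154 = 91.85232
1/(1 + SNR_N) = 1/92.85232 = 0.0107698
Pd = (1e-7)^0.0107698 = 0.84064
Pd = 84.1%

84.1%


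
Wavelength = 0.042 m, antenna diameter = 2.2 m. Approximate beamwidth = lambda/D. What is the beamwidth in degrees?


BW_rad = 0.042 / 2.2 = 0.019091
BW_deg = 1.09 degrees

1.09 degrees


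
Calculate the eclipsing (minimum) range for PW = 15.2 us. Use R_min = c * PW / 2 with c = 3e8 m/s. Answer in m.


R_min = 3e8 * 15.2e-6 / 2 = 2280.0 m

2280.0 m


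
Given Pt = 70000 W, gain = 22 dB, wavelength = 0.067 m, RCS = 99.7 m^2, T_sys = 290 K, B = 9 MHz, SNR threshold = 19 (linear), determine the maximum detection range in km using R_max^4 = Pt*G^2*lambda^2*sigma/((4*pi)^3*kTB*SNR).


G_lin = 10^(22/10) = 158.489319
R^4 = 70000 * 158.489319^2 * 0.067^2 * 99.7 / ((4*pi)^3 * 1.38e-23 * 290 * 9000000.0 * 19)
R^4 = 5.79482e17 m^4
R_max = (5.79482e17)^(1/4) = 27590.5 m = 27.6 km

27.6 km


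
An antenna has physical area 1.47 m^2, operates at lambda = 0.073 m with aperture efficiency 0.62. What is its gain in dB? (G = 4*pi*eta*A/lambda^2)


G_linear = 4*pi*0.62*1.47/0.073^2 = 2149.18
G_dB = 10*log10(2149.18) = 33.3 dB

33.3 dB


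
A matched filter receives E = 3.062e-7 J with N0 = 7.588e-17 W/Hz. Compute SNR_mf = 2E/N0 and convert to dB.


SNR_lin = 2 * 3.062e-7 / 7.588e-17 = 8.071e9
SNR_dB = 10*log10(8.071e9) = 99.1 dB

99.1 dB


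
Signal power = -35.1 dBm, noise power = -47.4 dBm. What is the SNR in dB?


SNR = -35.1 - (-47.4) = 12.3 dB

12.3 dB


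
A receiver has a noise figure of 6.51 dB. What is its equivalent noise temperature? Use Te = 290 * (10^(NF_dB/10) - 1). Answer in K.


NF_lin = 10^(6.51/10) = 4.477133
Te = 290 * (4.477133 - 1) = 1008.4 K

1008.4 K


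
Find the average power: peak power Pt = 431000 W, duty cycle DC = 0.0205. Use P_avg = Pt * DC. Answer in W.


P_avg = 431000 * 0.0205 = 8835.5 W

8835.5 W


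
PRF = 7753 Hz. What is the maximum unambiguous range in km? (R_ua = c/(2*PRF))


R_ua = 3e8 / (2 * 7753) = 19347.3 m = 19.3 km

19.3 km


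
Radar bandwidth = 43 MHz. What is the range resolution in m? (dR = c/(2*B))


dR = 3e8 / (2 * 43000000.0) = 3.49 m

3.49 m


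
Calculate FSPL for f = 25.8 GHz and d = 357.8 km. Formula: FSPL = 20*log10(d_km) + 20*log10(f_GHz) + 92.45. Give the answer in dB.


20*log10(357.8) = 51.07
20*log10(25.8) = 28.23
FSPL = 171.8 dB

171.8 dB


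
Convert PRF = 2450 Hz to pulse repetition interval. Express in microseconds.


PRI = 1/2450 = 0.0004081633 s = 408.2 us

408.2 us


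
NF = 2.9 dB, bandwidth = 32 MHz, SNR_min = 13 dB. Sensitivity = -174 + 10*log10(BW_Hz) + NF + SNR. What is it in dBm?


10*log10(32000000.0) = 75.05
S = -174 + 75.05 + 2.9 + 13 = -83.0 dBm

-83.0 dBm


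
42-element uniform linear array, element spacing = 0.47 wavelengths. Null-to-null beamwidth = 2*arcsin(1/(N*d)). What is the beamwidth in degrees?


1/(N*d) = 1/(42*0.47) = 0.050659
BW = 2*arcsin(0.050659) = 5.8 degrees

5.8 degrees


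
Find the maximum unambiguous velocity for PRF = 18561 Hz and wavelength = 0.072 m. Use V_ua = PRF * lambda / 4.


V_ua = 18561 * 0.072 / 4 = 334.1 m/s

334.1 m/s


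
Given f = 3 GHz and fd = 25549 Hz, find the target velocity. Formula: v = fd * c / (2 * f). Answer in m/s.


v = 25549 * 3e8 / (2 * 3000000000.0) = 1277.5 m/s

1277.5 m/s


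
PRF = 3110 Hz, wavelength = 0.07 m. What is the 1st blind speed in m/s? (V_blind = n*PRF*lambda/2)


V_blind = 1 * 3110 * 0.07 / 2 = 108.9 m/s

108.9 m/s


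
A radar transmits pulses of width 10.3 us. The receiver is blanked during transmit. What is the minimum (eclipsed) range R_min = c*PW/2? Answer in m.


R_min = 3e8 * 10.3e-6 / 2 = 1545.0 m

1545.0 m


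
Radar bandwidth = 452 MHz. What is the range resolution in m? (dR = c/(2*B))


dR = 3e8 / (2 * 452000000.0) = 0.33 m

0.33 m


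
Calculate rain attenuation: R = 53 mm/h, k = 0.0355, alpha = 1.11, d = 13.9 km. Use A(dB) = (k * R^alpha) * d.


gamma = 0.0355 * 53^1.11 = 2.911887 dB/km
A = 2.911887 * 13.9 = 40.48 dB

40.48 dB


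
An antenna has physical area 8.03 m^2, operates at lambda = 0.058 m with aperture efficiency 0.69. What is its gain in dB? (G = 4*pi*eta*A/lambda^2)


G_linear = 4*pi*0.69*8.03/0.058^2 = 20697.53
G_dB = 10*log10(20697.53) = 43.2 dB

43.2 dB


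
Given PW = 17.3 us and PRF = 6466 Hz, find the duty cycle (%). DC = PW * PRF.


DC = 17.3e-6 * 6466 * 100 = 11.19%

11.19%


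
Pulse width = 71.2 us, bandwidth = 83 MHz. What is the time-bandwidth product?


TBP = 71.2 * 83 = 5909.6

5909.6


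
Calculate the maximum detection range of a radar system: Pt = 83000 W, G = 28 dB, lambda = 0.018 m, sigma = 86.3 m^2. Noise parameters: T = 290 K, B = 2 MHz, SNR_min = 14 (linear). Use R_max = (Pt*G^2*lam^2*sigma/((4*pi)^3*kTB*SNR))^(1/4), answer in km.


G_lin = 10^(28/10) = 630.957344
R^4 = 83000 * 630.957344^2 * 0.018^2 * 86.3 / ((4*pi)^3 * 1.38e-23 * 290 * 2000000.0 * 14)
R^4 = 4.15498e18 m^4
R_max = (4.15498e18)^(1/4) = 45148.4 m = 45.1 km

45.1 km


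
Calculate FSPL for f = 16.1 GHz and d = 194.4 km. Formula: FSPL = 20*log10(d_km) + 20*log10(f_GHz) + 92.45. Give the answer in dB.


20*log10(194.4) = 45.77
20*log10(16.1) = 24.14
FSPL = 162.4 dB

162.4 dB


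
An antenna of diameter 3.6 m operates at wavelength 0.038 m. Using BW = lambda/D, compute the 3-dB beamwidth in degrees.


BW_rad = 0.038 / 3.6 = 0.010556
BW_deg = 0.6 degrees

0.6 degrees


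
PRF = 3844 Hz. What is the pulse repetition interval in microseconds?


PRI = 1/3844 = 0.0002601457 s = 260.1 us

260.1 us


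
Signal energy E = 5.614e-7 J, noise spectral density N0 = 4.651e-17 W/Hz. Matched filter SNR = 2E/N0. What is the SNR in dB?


SNR_lin = 2 * 5.614e-7 / 4.651e-17 = 2.414e10
SNR_dB = 10*log10(2.414e10) = 103.8 dB

103.8 dB


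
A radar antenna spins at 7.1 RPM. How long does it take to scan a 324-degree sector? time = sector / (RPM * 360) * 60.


t = 324 / (7.1 * 360) * 60 = 7.61 s

7.61 s


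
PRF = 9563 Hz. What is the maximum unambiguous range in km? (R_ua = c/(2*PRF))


R_ua = 3e8 / (2 * 9563) = 15685.5 m = 15.7 km

15.7 km


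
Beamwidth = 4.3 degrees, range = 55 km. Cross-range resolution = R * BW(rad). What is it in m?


BW_rad = 0.075049158
CR = 55000 * 0.075049158 = 4127.7 m

4127.7 m


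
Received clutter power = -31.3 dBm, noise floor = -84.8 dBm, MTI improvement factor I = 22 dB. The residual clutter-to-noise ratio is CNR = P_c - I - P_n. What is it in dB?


CNR = -31.3 - 22 - (-84.8) = 31.5 dB

31.5 dB


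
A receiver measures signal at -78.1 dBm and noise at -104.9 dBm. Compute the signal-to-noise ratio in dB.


SNR = -78.1 - (-104.9) = 26.8 dB

26.8 dB


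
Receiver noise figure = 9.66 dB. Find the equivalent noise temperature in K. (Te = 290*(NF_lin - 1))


NF_lin = 10^(9.66/10) = 9.246982
Te = 290 * (9.246982 - 1) = 2391.6 K

2391.6 K


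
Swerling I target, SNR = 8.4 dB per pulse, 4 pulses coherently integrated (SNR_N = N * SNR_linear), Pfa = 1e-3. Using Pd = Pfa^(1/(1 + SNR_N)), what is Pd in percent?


SNR_lin = 10^(8.4/10) = 6.91831
SNR_N = 4 * 6.91831 = 27.67324
1/(1 + SNR_N) = 1/28.67324 = 0.0348757
Pd = (1e-3)^0.0348757 = 0.78591
Pd = 78.6%

78.6%


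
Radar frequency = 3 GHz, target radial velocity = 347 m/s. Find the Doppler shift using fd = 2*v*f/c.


fd = 2 * 347 * 3000000000.0 / 3e8 = 6940.0 Hz

6940.0 Hz


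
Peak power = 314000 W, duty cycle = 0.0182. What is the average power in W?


P_avg = 314000 * 0.0182 = 5714.8 W

5714.8 W


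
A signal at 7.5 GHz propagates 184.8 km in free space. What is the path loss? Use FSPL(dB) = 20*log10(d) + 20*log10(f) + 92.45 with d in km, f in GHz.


20*log10(184.8) = 45.33
20*log10(7.5) = 17.5
FSPL = 155.3 dB

155.3 dB


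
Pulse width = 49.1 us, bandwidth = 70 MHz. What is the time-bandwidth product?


TBP = 49.1 * 70 = 3437.0

3437.0


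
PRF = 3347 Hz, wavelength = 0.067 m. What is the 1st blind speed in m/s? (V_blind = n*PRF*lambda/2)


V_blind = 1 * 3347 * 0.067 / 2 = 112.1 m/s

112.1 m/s


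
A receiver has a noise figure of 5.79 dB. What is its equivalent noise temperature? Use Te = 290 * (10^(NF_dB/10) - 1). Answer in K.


NF_lin = 10^(5.79/10) = 3.79315
Te = 290 * (3.79315 - 1) = 810.0 K

810.0 K


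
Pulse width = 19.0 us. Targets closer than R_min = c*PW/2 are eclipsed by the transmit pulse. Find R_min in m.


R_min = 3e8 * 19.0e-6 / 2 = 2850.0 m

2850.0 m


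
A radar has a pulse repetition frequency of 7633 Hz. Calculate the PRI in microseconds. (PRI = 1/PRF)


PRI = 1/7633 = 0.0001310101 s = 131.0 us

131.0 us


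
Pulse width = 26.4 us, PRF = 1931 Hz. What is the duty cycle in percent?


DC = 26.4e-6 * 1931 * 100 = 5.1%

5.1%


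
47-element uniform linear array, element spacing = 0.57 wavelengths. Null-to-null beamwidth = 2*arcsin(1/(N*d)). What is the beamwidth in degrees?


1/(N*d) = 1/(47*0.57) = 0.037327
BW = 2*arcsin(0.037327) = 4.3 degrees

4.3 degrees


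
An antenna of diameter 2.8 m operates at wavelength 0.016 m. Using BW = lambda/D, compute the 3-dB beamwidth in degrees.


BW_rad = 0.016 / 2.8 = 0.005714
BW_deg = 0.33 degrees

0.33 degrees


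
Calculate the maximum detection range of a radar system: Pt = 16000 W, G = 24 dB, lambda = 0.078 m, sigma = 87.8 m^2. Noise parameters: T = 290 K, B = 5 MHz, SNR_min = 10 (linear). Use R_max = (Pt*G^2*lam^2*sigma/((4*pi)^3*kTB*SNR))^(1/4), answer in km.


G_lin = 10^(24/10) = 251.188643
R^4 = 16000 * 251.188643^2 * 0.078^2 * 87.8 / ((4*pi)^3 * 1.38e-23 * 290 * 5000000.0 * 10)
R^4 = 1.35809e18 m^4
R_max = (1.35809e18)^(1/4) = 34137.5 m = 34.1 km

34.1 km


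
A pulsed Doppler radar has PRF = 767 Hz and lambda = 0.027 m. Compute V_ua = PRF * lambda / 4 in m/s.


V_ua = 767 * 0.027 / 4 = 5.2 m/s

5.2 m/s


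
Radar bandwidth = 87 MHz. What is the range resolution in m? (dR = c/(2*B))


dR = 3e8 / (2 * 87000000.0) = 1.72 m

1.72 m


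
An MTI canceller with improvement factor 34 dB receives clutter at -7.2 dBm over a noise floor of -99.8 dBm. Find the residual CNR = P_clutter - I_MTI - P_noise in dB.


CNR = -7.2 - 34 - (-99.8) = 58.6 dB

58.6 dB


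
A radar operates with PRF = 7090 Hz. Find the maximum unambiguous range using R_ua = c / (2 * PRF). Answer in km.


R_ua = 3e8 / (2 * 7090) = 21156.6 m = 21.2 km

21.2 km


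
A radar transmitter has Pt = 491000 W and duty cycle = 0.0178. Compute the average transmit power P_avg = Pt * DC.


P_avg = 491000 * 0.0178 = 8739.8 W

8739.8 W


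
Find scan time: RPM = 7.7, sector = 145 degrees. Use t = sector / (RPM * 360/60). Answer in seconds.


t = 145 / (7.7 * 360) * 60 = 3.14 s

3.14 s


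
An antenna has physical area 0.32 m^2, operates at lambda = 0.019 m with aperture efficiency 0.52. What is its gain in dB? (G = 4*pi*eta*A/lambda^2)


G_linear = 4*pi*0.52*0.32/0.019^2 = 5792.37
G_dB = 10*log10(5792.37) = 37.6 dB

37.6 dB


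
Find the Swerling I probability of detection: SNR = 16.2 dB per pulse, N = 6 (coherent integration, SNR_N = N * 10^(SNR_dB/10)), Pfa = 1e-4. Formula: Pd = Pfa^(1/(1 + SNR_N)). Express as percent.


SNR_lin = 10^(16.2/10) = 41.68694
SNR_N = 6 * 41.68694 = 250.12164
1/(1 + SNR_N) = 1/251.12164 = 0.0039821
Pd = (1e-4)^0.0039821 = 0.96399
Pd = 96.4%

96.4%


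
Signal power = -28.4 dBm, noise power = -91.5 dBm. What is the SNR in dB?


SNR = -28.4 - (-91.5) = 63.1 dB

63.1 dB


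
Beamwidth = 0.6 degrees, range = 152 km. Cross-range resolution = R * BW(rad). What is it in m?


BW_rad = 0.010471976
CR = 152000 * 0.010471976 = 1591.7 m

1591.7 m


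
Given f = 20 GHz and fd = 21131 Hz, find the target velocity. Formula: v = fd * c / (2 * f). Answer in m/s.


v = 21131 * 3e8 / (2 * 20000000000.0) = 158.5 m/s

158.5 m/s


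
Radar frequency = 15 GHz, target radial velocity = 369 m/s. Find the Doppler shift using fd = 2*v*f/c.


fd = 2 * 369 * 15000000000.0 / 3e8 = 36900.0 Hz

36900.0 Hz


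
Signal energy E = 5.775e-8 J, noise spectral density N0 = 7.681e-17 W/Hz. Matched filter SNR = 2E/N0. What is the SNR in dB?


SNR_lin = 2 * 5.775e-8 / 7.681e-17 = 1.504e9
SNR_dB = 10*log10(1.504e9) = 91.8 dB

91.8 dB


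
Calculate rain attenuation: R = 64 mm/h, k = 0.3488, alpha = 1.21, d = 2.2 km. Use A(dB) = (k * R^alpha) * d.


gamma = 0.3488 * 64^1.21 = 53.463113 dB/km
A = 53.463113 * 2.2 = 117.62 dB

117.62 dB


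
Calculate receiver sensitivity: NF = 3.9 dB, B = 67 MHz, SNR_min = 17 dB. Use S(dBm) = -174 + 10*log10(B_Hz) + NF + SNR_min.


10*log10(67000000.0) = 78.26
S = -174 + 78.26 + 3.9 + 17 = -74.8 dBm

-74.8 dBm


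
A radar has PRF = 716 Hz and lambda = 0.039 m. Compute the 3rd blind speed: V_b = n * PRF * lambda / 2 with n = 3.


V_blind = 3 * 716 * 0.039 / 2 = 41.9 m/s

41.9 m/s


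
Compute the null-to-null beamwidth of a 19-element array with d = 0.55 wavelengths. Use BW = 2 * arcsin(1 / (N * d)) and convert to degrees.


1/(N*d) = 1/(19*0.55) = 0.095694
BW = 2*arcsin(0.095694) = 11.0 degrees

11.0 degrees


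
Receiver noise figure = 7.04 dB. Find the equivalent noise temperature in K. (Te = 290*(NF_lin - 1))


NF_lin = 10^(7.04/10) = 5.058247
Te = 290 * (5.058247 - 1) = 1176.9 K

1176.9 K


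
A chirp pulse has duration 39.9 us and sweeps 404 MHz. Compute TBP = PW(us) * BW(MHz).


TBP = 39.9 * 404 = 16119.6

16119.6


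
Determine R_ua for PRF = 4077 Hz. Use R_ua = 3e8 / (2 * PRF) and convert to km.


R_ua = 3e8 / (2 * 4077) = 36791.8 m = 36.8 km

36.8 km


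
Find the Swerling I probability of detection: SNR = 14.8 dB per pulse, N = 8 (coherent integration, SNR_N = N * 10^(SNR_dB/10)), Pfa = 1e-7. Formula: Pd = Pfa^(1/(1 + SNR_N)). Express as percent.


SNR_lin = 10^(14.8/10) = 30.19952
SNR_N = 8 * 30.19952 = 241.59616
1/(1 + SNR_N) = 1/242.59616 = 0.0041221
Pd = (1e-7)^0.0041221 = 0.93572
Pd = 93.6%

93.6%


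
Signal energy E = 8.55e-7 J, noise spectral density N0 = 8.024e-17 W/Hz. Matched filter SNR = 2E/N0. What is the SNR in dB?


SNR_lin = 2 * 8.55e-7 / 8.024e-17 = 2.131e10
SNR_dB = 10*log10(2.131e10) = 103.3 dB

103.3 dB


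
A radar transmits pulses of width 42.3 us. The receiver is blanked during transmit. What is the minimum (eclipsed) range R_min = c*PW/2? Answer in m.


R_min = 3e8 * 42.3e-6 / 2 = 6345.0 m

6345.0 m


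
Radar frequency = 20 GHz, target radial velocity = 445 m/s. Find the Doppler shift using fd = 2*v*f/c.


fd = 2 * 445 * 20000000000.0 / 3e8 = 59333.3 Hz

59333.3 Hz


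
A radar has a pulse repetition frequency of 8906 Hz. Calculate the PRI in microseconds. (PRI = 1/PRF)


PRI = 1/8906 = 0.0001122839 s = 112.3 us

112.3 us


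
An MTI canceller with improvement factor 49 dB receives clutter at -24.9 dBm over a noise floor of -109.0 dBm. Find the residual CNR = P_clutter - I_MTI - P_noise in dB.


CNR = -24.9 - 49 - (-109.0) = 35.1 dB

35.1 dB


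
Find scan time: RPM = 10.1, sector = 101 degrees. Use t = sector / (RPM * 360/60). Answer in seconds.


t = 101 / (10.1 * 360) * 60 = 1.67 s

1.67 s


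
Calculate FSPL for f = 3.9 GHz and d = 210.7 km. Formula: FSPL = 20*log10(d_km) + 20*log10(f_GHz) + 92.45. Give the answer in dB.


20*log10(210.7) = 46.47
20*log10(3.9) = 11.82
FSPL = 150.7 dB

150.7 dB


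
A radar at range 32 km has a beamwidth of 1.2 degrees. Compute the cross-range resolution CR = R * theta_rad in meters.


BW_rad = 0.020943951
CR = 32000 * 0.020943951 = 670.2 m

670.2 m


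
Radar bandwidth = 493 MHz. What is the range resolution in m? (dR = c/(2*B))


dR = 3e8 / (2 * 493000000.0) = 0.3 m

0.3 m


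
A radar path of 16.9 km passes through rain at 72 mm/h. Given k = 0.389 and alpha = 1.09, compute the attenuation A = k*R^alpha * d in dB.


gamma = 0.389 * 72^1.09 = 41.15684 dB/km
A = 41.15684 * 16.9 = 695.55 dB

695.55 dB


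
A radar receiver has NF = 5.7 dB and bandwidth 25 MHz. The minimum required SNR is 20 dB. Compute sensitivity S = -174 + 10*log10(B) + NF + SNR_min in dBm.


10*log10(25000000.0) = 73.98
S = -174 + 73.98 + 5.7 + 20 = -74.3 dBm

-74.3 dBm


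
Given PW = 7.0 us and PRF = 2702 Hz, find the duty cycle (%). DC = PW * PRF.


DC = 7.0e-6 * 2702 * 100 = 1.89%

1.89%


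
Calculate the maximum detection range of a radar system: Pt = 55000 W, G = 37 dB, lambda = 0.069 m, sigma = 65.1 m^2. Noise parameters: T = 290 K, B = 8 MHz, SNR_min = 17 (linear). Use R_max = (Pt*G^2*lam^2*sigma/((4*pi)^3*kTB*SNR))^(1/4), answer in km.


G_lin = 10^(37/10) = 5011.872336
R^4 = 55000 * 5011.872336^2 * 0.069^2 * 65.1 / ((4*pi)^3 * 1.38e-23 * 290 * 8000000.0 * 17)
R^4 = 3.96457e20 m^4
R_max = (3.96457e20)^(1/4) = 141107.2 m = 141.1 km

141.1 km


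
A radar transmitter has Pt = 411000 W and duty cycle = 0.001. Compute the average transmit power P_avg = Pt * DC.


P_avg = 411000 * 0.001 = 411.0 W

411.0 W


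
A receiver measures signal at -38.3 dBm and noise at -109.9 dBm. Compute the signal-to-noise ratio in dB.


SNR = -38.3 - (-109.9) = 71.6 dB

71.6 dB


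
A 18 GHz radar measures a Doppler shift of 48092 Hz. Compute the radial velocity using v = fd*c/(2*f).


v = 48092 * 3e8 / (2 * 18000000000.0) = 400.8 m/s

400.8 m/s


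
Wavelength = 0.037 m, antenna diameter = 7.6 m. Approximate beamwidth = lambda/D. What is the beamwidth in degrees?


BW_rad = 0.037 / 7.6 = 0.004868
BW_deg = 0.28 degrees

0.28 degrees


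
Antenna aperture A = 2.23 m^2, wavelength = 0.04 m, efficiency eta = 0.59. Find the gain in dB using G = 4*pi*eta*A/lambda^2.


G_linear = 4*pi*0.59*2.23/0.04^2 = 10333.48
G_dB = 10*log10(10333.48) = 40.1 dB

40.1 dB


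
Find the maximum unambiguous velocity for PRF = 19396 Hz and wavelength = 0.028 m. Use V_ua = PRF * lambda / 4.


V_ua = 19396 * 0.028 / 4 = 135.8 m/s

135.8 m/s


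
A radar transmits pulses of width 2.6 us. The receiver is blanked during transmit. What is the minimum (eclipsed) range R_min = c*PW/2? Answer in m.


R_min = 3e8 * 2.6e-6 / 2 = 390.0 m

390.0 m


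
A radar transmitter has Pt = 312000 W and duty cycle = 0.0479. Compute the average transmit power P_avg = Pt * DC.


P_avg = 312000 * 0.0479 = 14944.8 W

14944.8 W


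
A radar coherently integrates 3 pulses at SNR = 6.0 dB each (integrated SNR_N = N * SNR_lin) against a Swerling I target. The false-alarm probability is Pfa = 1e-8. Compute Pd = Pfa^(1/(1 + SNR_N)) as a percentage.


SNR_lin = 10^(6.0/10) = 3.98107
SNR_N = 3 * 3.98107 = 11.94321
1/(1 + SNR_N) = 1/12.94321 = 0.0772606
Pd = (1e-8)^0.0772606 = 0.24094
Pd = 24.1%

24.1%


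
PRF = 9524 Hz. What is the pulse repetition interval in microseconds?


PRI = 1/9524 = 0.0001049979 s = 105.0 us

105.0 us


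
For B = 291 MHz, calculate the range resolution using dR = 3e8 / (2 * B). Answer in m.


dR = 3e8 / (2 * 291000000.0) = 0.52 m

0.52 m


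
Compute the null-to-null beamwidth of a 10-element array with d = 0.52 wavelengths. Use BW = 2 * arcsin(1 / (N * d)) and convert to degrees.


1/(N*d) = 1/(10*0.52) = 0.192308
BW = 2*arcsin(0.192308) = 22.2 degrees

22.2 degrees


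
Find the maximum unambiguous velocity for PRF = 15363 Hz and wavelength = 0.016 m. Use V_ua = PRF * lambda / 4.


V_ua = 15363 * 0.016 / 4 = 61.5 m/s

61.5 m/s


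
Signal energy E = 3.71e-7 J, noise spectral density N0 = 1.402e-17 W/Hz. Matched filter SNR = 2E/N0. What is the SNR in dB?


SNR_lin = 2 * 3.71e-7 / 1.402e-17 = 5.292e10
SNR_dB = 10*log10(5.292e10) = 107.2 dB

107.2 dB


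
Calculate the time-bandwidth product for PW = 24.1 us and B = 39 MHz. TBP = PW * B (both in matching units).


TBP = 24.1 * 39 = 939.9

939.9


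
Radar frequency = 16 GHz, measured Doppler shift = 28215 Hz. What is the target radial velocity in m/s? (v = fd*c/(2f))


v = 28215 * 3e8 / (2 * 16000000000.0) = 264.5 m/s

264.5 m/s


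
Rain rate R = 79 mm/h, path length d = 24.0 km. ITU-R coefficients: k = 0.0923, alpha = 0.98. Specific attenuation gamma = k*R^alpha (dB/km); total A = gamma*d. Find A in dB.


gamma = 0.0923 * 79^0.98 = 6.681535 dB/km
A = 6.681535 * 24.0 = 160.36 dB

160.36 dB


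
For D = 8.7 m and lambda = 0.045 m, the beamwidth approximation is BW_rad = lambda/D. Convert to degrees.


BW_rad = 0.045 / 8.7 = 0.005172
BW_deg = 0.3 degrees

0.3 degrees


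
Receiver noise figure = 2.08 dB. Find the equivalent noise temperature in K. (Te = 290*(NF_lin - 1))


NF_lin = 10^(2.08/10) = 1.614359
Te = 290 * (1.614359 - 1) = 178.2 K

178.2 K


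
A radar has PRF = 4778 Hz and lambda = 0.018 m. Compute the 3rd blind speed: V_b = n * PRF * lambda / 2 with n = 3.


V_blind = 3 * 4778 * 0.018 / 2 = 129.0 m/s

129.0 m/s


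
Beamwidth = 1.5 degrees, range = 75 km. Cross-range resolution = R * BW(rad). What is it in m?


BW_rad = 0.026179939
CR = 75000 * 0.026179939 = 1963.5 m

1963.5 m


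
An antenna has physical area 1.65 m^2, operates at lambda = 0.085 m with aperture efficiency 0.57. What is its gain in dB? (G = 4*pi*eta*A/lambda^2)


G_linear = 4*pi*0.57*1.65/0.085^2 = 1635.8
G_dB = 10*log10(1635.8) = 32.1 dB

32.1 dB


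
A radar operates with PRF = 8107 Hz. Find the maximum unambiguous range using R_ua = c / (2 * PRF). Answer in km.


R_ua = 3e8 / (2 * 8107) = 18502.5 m = 18.5 km

18.5 km


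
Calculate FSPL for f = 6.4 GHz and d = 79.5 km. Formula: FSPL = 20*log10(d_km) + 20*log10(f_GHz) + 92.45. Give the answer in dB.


20*log10(79.5) = 38.01
20*log10(6.4) = 16.12
FSPL = 146.6 dB

146.6 dB


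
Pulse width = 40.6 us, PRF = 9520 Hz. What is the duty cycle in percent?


DC = 40.6e-6 * 9520 * 100 = 38.65%

38.65%


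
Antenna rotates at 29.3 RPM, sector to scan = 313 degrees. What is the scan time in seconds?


t = 313 / (29.3 * 360) * 60 = 1.78 s

1.78 s


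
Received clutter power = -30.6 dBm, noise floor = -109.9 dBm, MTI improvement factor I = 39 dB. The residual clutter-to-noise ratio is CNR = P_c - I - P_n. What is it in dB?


CNR = -30.6 - 39 - (-109.9) = 40.3 dB

40.3 dB


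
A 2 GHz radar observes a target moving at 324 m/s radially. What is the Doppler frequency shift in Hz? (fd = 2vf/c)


fd = 2 * 324 * 2000000000.0 / 3e8 = 4320.0 Hz

4320.0 Hz


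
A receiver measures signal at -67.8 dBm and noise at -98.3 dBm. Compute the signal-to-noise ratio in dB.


SNR = -67.8 - (-98.3) = 30.5 dB

30.5 dB


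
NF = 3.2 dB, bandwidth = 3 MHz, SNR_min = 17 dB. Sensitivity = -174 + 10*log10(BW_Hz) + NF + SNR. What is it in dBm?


10*log10(3000000.0) = 64.77
S = -174 + 64.77 + 3.2 + 17 = -89.0 dBm

-89.0 dBm


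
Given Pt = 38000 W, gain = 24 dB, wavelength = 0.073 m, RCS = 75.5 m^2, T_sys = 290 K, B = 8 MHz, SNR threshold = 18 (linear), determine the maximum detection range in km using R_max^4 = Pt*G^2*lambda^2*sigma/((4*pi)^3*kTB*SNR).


G_lin = 10^(24/10) = 251.188643
R^4 = 38000 * 251.188643^2 * 0.073^2 * 75.5 / ((4*pi)^3 * 1.38e-23 * 290 * 8000000.0 * 18)
R^4 = 8.43543e17 m^4
R_max = (8.43543e17)^(1/4) = 30305.9 m = 30.3 km

30.3 km


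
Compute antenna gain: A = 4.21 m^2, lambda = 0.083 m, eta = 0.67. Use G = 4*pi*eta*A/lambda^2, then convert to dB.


G_linear = 4*pi*0.67*4.21/0.083^2 = 5145.3
G_dB = 10*log10(5145.3) = 37.1 dB

37.1 dB


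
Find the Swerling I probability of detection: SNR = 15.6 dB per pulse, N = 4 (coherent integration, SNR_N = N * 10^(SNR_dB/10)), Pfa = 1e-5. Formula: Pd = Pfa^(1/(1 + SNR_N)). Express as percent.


SNR_lin = 10^(15.6/10) = 36.30781
SNR_N = 4 * 36.30781 = 145.23124
1/(1 + SNR_N) = 1/146.23124 = 0.0068385
Pd = (1e-5)^0.0068385 = 0.92429
Pd = 92.4%

92.4%


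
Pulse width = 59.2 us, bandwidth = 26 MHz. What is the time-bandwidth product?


TBP = 59.2 * 26 = 1539.2

1539.2


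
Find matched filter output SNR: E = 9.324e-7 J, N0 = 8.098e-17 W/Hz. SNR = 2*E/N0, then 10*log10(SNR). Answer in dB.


SNR_lin = 2 * 9.324e-7 / 8.098e-17 = 2.303e10
SNR_dB = 10*log10(2.303e10) = 103.6 dB

103.6 dB


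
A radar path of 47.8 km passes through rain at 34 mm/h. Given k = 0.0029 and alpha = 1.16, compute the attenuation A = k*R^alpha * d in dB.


gamma = 0.0029 * 34^1.16 = 0.173346 dB/km
A = 0.173346 * 47.8 = 8.29 dB

8.29 dB


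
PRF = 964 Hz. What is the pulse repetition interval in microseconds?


PRI = 1/964 = 0.0010373444 s = 1037.3 us

1037.3 us


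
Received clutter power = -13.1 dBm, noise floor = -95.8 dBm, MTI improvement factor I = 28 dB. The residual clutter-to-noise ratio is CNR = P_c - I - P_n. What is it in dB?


CNR = -13.1 - 28 - (-95.8) = 54.7 dB

54.7 dB


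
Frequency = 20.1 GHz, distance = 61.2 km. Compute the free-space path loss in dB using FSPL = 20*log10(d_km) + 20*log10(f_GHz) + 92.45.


20*log10(61.2) = 35.74
20*log10(20.1) = 26.06
FSPL = 154.2 dB

154.2 dB


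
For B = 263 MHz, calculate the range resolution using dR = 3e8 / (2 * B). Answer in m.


dR = 3e8 / (2 * 263000000.0) = 0.57 m

0.57 m


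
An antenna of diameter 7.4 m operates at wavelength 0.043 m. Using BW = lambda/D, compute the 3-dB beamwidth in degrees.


BW_rad = 0.043 / 7.4 = 0.005811
BW_deg = 0.33 degrees

0.33 degrees


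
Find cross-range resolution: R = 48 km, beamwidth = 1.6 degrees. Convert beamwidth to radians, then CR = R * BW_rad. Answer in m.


BW_rad = 0.027925268
CR = 48000 * 0.027925268 = 1340.4 m

1340.4 m


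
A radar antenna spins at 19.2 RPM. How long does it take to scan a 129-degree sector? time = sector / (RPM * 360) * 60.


t = 129 / (19.2 * 360) * 60 = 1.12 s

1.12 s


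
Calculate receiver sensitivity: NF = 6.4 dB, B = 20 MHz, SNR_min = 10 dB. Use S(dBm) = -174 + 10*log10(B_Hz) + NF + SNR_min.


10*log10(20000000.0) = 73.01
S = -174 + 73.01 + 6.4 + 10 = -84.6 dBm

-84.6 dBm


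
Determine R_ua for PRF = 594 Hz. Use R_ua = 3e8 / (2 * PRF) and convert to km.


R_ua = 3e8 / (2 * 594) = 252525.3 m = 252.5 km

252.5 km


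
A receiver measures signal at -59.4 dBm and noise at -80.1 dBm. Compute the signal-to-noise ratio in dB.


SNR = -59.4 - (-80.1) = 20.7 dB

20.7 dB


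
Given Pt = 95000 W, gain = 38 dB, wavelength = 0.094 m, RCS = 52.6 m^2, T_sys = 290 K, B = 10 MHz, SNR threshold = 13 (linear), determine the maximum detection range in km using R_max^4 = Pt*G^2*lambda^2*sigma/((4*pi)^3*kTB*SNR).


G_lin = 10^(38/10) = 6309.573445
R^4 = 95000 * 6309.573445^2 * 0.094^2 * 52.6 / ((4*pi)^3 * 1.38e-23 * 290 * 10000000.0 * 13)
R^4 = 1.70261e21 m^4
R_max = (1.70261e21)^(1/4) = 203132.2 m = 203.1 km

203.1 km


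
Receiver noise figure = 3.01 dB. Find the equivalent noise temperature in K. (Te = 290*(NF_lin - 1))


NF_lin = 10^(3.01/10) = 1.999862
Te = 290 * (1.999862 - 1) = 290.0 K

290.0 K


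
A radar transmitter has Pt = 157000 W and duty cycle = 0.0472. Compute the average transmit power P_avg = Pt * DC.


P_avg = 157000 * 0.0472 = 7410.4 W

7410.4 W


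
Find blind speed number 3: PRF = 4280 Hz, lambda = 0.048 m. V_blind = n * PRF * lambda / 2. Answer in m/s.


V_blind = 3 * 4280 * 0.048 / 2 = 308.2 m/s

308.2 m/s


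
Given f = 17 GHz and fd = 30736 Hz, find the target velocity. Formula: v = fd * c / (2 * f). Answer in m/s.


v = 30736 * 3e8 / (2 * 17000000000.0) = 271.2 m/s

271.2 m/s


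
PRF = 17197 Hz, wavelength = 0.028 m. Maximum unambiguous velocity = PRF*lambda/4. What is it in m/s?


V_ua = 17197 * 0.028 / 4 = 120.4 m/s

120.4 m/s


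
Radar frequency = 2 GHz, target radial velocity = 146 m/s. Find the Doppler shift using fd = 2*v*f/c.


fd = 2 * 146 * 2000000000.0 / 3e8 = 1946.7 Hz

1946.7 Hz


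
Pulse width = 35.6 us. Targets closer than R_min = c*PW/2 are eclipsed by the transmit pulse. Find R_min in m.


R_min = 3e8 * 35.6e-6 / 2 = 5340.0 m

5340.0 m


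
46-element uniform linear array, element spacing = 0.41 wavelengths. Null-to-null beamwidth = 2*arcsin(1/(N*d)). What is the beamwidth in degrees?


1/(N*d) = 1/(46*0.41) = 0.053022
BW = 2*arcsin(0.053022) = 6.1 degrees

6.1 degrees


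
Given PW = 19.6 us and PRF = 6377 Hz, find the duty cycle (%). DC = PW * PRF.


DC = 19.6e-6 * 6377 * 100 = 12.5%

12.5%


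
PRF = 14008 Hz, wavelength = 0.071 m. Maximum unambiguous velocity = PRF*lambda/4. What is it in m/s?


V_ua = 14008 * 0.071 / 4 = 248.6 m/s

248.6 m/s


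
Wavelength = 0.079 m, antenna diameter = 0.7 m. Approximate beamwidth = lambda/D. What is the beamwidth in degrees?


BW_rad = 0.079 / 0.7 = 0.112857
BW_deg = 6.47 degrees

6.47 degrees


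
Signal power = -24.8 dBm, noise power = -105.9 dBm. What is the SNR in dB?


SNR = -24.8 - (-105.9) = 81.1 dB

81.1 dB


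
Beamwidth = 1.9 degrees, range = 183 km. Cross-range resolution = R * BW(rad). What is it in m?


BW_rad = 0.033161256
CR = 183000 * 0.033161256 = 6068.5 m

6068.5 m


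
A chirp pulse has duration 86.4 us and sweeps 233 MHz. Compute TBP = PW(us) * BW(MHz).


TBP = 86.4 * 233 = 20131.2

20131.2


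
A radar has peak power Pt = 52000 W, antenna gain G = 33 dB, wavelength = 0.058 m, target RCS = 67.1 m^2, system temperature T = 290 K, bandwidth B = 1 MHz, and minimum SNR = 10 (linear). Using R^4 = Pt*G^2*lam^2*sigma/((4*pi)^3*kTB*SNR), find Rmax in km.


G_lin = 10^(33/10) = 1995.262315
R^4 = 52000 * 1995.262315^2 * 0.058^2 * 67.1 / ((4*pi)^3 * 1.38e-23 * 290 * 1000000.0 * 10)
R^4 = 5.88403e20 m^4
R_max = (5.88403e20)^(1/4) = 155746.7 m = 155.7 km

155.7 km


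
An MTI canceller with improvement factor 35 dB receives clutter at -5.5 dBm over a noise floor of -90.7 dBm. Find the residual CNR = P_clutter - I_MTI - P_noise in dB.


CNR = -5.5 - 35 - (-90.7) = 50.2 dB

50.2 dB


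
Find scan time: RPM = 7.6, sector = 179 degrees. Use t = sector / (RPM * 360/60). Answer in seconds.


t = 179 / (7.6 * 360) * 60 = 3.93 s

3.93 s


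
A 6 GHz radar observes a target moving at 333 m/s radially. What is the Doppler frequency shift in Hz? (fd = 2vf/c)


fd = 2 * 333 * 6000000000.0 / 3e8 = 13320.0 Hz

13320.0 Hz


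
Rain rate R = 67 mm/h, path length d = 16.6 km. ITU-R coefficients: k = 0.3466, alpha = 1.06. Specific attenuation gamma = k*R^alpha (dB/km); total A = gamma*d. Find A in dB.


gamma = 0.3466 * 67^1.06 = 29.886004 dB/km
A = 29.886004 * 16.6 = 496.11 dB

496.11 dB


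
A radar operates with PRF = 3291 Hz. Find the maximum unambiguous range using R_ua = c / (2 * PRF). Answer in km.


R_ua = 3e8 / (2 * 3291) = 45578.9 m = 45.6 km

45.6 km


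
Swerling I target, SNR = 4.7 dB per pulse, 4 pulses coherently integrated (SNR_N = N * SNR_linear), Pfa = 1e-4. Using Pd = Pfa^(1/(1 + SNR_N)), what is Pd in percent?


SNR_lin = 10^(4.7/10) = 2.95121
SNR_N = 4 * 2.95121 = 11.80484
1/(1 + SNR_N) = 1/12.80484 = 0.0780955
Pd = (1e-4)^0.0780955 = 0.4871
Pd = 48.7%

48.7%


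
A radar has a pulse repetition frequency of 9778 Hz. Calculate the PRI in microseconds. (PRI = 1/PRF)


PRI = 1/9778 = 0.0001022704 s = 102.3 us

102.3 us


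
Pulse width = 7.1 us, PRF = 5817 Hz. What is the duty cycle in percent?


DC = 7.1e-6 * 5817 * 100 = 4.13%

4.13%


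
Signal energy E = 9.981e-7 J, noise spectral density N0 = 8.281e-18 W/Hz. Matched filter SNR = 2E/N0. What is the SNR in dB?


SNR_lin = 2 * 9.981e-7 / 8.281e-18 = 2.411e11
SNR_dB = 10*log10(2.411e11) = 113.8 dB

113.8 dB


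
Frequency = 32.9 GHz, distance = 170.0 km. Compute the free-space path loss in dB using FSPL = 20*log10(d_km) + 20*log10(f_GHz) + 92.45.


20*log10(170.0) = 44.61
20*log10(32.9) = 30.34
FSPL = 167.4 dB

167.4 dB


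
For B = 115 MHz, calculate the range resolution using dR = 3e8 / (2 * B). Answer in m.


dR = 3e8 / (2 * 115000000.0) = 1.3 m

1.3 m


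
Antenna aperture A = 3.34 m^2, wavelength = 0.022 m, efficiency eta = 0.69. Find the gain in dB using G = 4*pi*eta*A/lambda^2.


G_linear = 4*pi*0.69*3.34/0.022^2 = 59835.66
G_dB = 10*log10(59835.66) = 47.8 dB

47.8 dB


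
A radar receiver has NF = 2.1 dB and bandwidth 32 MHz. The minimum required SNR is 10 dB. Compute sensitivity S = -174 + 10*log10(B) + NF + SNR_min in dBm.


10*log10(32000000.0) = 75.05
S = -174 + 75.05 + 2.1 + 10 = -86.8 dBm

-86.8 dBm


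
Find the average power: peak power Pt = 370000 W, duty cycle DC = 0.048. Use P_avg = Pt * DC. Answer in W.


P_avg = 370000 * 0.048 = 17760.0 W

17760.0 W


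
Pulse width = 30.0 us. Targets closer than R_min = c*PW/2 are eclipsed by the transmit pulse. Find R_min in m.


R_min = 3e8 * 30.0e-6 / 2 = 4500.0 m

4500.0 m


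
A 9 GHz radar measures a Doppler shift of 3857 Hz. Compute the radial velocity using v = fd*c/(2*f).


v = 3857 * 3e8 / (2 * 9000000000.0) = 64.3 m/s

64.3 m/s


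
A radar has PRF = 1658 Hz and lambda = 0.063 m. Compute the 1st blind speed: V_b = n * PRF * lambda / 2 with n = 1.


V_blind = 1 * 1658 * 0.063 / 2 = 52.2 m/s

52.2 m/s


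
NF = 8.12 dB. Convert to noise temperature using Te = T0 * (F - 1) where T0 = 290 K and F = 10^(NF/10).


NF_lin = 10^(8.12/10) = 6.486344
Te = 290 * (6.486344 - 1) = 1591.0 K

1591.0 K


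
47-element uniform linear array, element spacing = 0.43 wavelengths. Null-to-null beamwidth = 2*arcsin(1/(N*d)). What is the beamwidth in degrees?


1/(N*d) = 1/(47*0.43) = 0.04948
BW = 2*arcsin(0.04948) = 5.7 degrees

5.7 degrees


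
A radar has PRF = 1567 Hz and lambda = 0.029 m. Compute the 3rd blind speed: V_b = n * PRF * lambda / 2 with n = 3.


V_blind = 3 * 1567 * 0.029 / 2 = 68.2 m/s

68.2 m/s


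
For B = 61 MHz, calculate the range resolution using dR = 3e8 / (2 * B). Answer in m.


dR = 3e8 / (2 * 61000000.0) = 2.46 m

2.46 m


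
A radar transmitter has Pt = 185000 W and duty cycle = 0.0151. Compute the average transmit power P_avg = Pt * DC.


P_avg = 185000 * 0.0151 = 2793.5 W

2793.5 W


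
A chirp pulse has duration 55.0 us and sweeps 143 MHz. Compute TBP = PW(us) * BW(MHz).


TBP = 55.0 * 143 = 7865.0

7865.0


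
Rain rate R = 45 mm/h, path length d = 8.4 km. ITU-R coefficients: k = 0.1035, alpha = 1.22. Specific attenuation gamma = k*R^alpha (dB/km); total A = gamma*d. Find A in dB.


gamma = 0.1035 * 45^1.22 = 10.761173 dB/km
A = 10.761173 * 8.4 = 90.39 dB

90.39 dB


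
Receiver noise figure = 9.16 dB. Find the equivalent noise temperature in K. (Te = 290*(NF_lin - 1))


NF_lin = 10^(9.16/10) = 8.241381
Te = 290 * (8.241381 - 1) = 2100.0 K

2100.0 K


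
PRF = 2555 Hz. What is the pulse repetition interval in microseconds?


PRI = 1/2555 = 0.0003913894 s = 391.4 us

391.4 us


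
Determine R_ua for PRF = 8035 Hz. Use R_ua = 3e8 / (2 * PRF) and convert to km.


R_ua = 3e8 / (2 * 8035) = 18668.3 m = 18.7 km

18.7 km


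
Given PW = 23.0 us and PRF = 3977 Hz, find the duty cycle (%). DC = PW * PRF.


DC = 23.0e-6 * 3977 * 100 = 9.15%

9.15%


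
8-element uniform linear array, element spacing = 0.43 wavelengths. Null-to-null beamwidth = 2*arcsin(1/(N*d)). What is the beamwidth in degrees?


1/(N*d) = 1/(8*0.43) = 0.290698
BW = 2*arcsin(0.290698) = 33.8 degrees

33.8 degrees


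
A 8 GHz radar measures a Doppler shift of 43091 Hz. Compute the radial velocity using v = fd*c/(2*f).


v = 43091 * 3e8 / (2 * 8000000000.0) = 808.0 m/s

808.0 m/s
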